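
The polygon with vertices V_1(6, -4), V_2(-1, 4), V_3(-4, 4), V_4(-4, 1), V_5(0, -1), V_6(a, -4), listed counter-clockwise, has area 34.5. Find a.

Write out the shoelace sum; only the two edges meeting at V_6 involve a:
2·Area = [(0·(-4) − a·(-1)) + (a·(-4) − 6·(-4))] + 48
       = -3·a + 72 = 69
⇒ a = 1.

1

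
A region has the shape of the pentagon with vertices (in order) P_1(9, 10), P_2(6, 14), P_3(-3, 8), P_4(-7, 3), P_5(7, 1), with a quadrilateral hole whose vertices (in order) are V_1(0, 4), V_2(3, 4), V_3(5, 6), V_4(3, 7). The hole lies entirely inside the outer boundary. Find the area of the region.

Outer boundary:
Apply the shoelace formula: 2A = Σ (x_i·y_{i+1} − x_{i+1}·y_i), indices taken mod 5.
Cross-terms: 66, 90, 47, -28, 61  ⇒  Σ = 236
Area = |Σ|/2 = 118.
Hole:
Apply Gauss's area formula: 2A = Σ (x_i·y_{i+1} − x_{i+1}·y_i), indices taken mod 4.
Cross-terms: -12, -2, 17, 12  ⇒  Σ = 15
Area = |Σ|/2 = 7.5.
Net area = 118 − 7.5 = 110.5.

110.5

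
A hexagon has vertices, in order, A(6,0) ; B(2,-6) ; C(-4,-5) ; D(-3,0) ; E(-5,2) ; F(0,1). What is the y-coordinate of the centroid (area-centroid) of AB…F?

-316/153

Apply Gauss's area formula. First the cross-terms c_i = x_i·y_{i+1} − x_{i+1}·y_i:
  -36, -34, -15, -6, -5, -6  ⇒  2A = -102, A = -51.
Then Σ (y_i + y_{i+1})·c_i = 632, so ȳ = 632 / (6·(-51)) = -316/153.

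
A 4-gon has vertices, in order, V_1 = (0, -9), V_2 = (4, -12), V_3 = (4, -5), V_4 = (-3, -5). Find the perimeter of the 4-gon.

24

|V_1V_2| = √((4)² + (-3)²) = √25 = 5
|V_2V_3| = √((0)² + (7)²) = √49 = 7
|V_3V_4| = √((-7)² + (0)²) = √49 = 7
|V_4V_1| = √((3)² + (-4)²) = √25 = 5
Perimeter = 5 + 7 + 7 + 5 = 24.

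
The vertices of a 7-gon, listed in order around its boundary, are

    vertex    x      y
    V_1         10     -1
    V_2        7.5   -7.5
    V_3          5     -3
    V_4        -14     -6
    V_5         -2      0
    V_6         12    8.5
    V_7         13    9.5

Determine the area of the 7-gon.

129

Apply the shoelace (surveyor's) formula: 2A = Σ (x_i·y_{i+1} − x_{i+1}·y_i), indices taken mod 7.
Cross-terms: -67.5, 15, -72, -12, -17, 3.5, -108  ⇒  Σ = -258
Area = |Σ|/2 = 129.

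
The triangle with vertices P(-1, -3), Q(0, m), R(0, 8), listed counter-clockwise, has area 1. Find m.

Write out the shoelace sum; only the two edges meeting at Q involve m:
2·Area = [((-1)·m − 0·(-3)) + (0·8 − 0·m)] + 8
       = -1·m + 8 = 2
⇒ m = 6.

6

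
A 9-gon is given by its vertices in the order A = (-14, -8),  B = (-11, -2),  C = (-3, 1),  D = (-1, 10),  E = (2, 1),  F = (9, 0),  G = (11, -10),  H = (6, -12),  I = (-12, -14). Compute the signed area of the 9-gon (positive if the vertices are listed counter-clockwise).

Apply the shoelace (surveyor's) formula: 2A = Σ (x_i·y_{i+1} − x_{i+1}·y_i), indices taken mod 9.
Cross-terms: -60, -17, -29, -21, -9, -90, -72, -228, -100  ⇒  Σ = -626
Signed area = Σ/2 = -313 (negative ⇒ clockwise traversal).

-313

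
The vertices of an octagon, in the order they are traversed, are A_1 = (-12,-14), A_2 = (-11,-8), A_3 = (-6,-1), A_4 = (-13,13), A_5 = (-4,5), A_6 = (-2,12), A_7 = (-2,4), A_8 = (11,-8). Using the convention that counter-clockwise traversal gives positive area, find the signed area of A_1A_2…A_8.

-249.5

Apply the shoelace (surveyor's) formula: 2A = Σ (x_i·y_{i+1} − x_{i+1}·y_i), indices taken mod 8.
Cross-terms: -58, -37, -91, -13, -38, 16, -28, -250  ⇒  Σ = -499
Signed area = Σ/2 = -249.5 (negative ⇒ clockwise traversal).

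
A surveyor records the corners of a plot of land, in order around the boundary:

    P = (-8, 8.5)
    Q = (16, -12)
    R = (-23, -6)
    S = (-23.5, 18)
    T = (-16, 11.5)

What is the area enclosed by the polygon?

Apply the surveyor's formula: 2A = Σ (x_i·y_{i+1} − x_{i+1}·y_i), indices taken mod 5.
Σ = (-40) + (-372) + (-555) + (17.75) + (-44) = -993.25
Area = |Σ|/2 = 496.625.

496.625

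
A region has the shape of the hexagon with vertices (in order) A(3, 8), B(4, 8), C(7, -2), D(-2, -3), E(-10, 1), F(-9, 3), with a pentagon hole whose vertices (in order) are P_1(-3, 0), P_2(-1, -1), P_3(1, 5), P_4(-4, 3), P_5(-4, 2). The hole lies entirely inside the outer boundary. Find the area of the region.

Outer boundary:
Cross-terms: -8, -64, -25, -32, -21, -81  ⇒  Σ = -231
Area = |Σ|/2 = 115.5.
Hole:
Apply Gauss's area formula: 2A = Σ (x_i·y_{i+1} − x_{i+1}·y_i), indices taken mod 5.
P_1→P_2: (-3)(-1) − (-1)(0) = 3
P_2→P_3: (-1)(5) − (1)(-1) = -4
P_3→P_4: (1)(3) − (-4)(5) = 23
P_4→P_5: (-4)(2) − (-4)(3) = 4
P_5→P_1: (-4)(0) − (-3)(2) = 6
Σ = 32
Area = |Σ|/2 = 16.
Net area = 115.5 − 16 = 99.5.

99.5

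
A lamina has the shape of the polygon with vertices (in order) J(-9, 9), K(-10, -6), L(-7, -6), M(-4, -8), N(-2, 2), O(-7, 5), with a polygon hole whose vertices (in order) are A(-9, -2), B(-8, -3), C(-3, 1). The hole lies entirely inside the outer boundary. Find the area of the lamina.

Outer boundary:
Apply Gauss's area formula: 2A = Σ (x_i·y_{i+1} − x_{i+1}·y_i), indices taken mod 6.
Σ = (144) + (18) + (32) + (-24) + (4) + (-18) = 156
Area = |Σ|/2 = 78.
Hole:
Apply the surveyor's formula: 2A = Σ (x_i·y_{i+1} − x_{i+1}·y_i), indices taken mod 3.
A→B: (-9)(-3) − (-8)(-2) = 11
B→C: (-8)(1) − (-3)(-3) = -17
C→A: (-3)(-2) − (-9)(1) = 15
Σ = 9
Area = |Σ|/2 = 4.5.
Net area = 78 − 4.5 = 73.5.

73.5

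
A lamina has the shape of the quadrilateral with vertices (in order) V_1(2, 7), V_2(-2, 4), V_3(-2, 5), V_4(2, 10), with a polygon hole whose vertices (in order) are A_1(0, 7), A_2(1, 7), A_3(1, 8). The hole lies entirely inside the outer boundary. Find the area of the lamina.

Outer boundary:
Σ = (22) + (-2) + (-30) + (-6) = -16
Area = |Σ|/2 = 8.
Hole:
A_1→A_2: (0)(7) − (1)(7) = -7
A_2→A_3: (1)(8) − (1)(7) = 1
A_3→A_1: (1)(7) − (0)(8) = 7
Σ = 1
Area = |Σ|/2 = 0.5.
Net area = 8 − 0.5 = 7.5.

7.5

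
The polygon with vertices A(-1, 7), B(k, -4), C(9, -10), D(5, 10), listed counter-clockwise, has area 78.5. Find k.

The doubled signed area Σ (x_i y_{i+1} − x_{i+1} y_i) is linear in k.
With k=0 it equals 225; the coefficient of k is -17 (from the two edges through B).
So -17·k + 225 = 2·78.5 = 157 ⇒ k = 4.

4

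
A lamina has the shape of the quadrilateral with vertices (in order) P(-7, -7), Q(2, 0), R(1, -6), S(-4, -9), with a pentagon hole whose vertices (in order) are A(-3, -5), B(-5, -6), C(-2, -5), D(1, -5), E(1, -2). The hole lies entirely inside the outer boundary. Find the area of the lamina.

26.5

Outer boundary:
Apply Gauss's area formula: 2A = Σ (x_i·y_{i+1} − x_{i+1}·y_i), indices taken mod 4.
Σ = (14) + (-12) + (-33) + (-35) = -66
Area = |Σ|/2 = 33.
Hole:
Apply the shoelace formula: 2A = Σ (x_i·y_{i+1} − x_{i+1}·y_i), indices taken mod 5.
A→B: (-3)(-6) − (-5)(-5) = -7
B→C: (-5)(-5) − (-2)(-6) = 13
C→D: (-2)(-5) − (1)(-5) = 15
D→E: (1)(-2) − (1)(-5) = 3
E→A: (1)(-5) − (-3)(-2) = -11
Σ = 13
Area = |Σ|/2 = 6.5.
Net area = 33 − 6.5 = 26.5.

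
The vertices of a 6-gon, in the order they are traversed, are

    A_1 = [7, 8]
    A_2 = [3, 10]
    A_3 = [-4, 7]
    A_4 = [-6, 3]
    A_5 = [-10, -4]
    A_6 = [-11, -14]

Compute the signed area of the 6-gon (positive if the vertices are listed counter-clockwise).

Apply the surveyor's formula: 2A = Σ (x_i·y_{i+1} − x_{i+1}·y_i), indices taken mod 6.
A_1→A_2: (7)(10) − (3)(8) = 46
A_2→A_3: (3)(7) − (-4)(10) = 61
A_3→A_4: (-4)(3) − (-6)(7) = 30
A_4→A_5: (-6)(-4) − (-10)(3) = 54
A_5→A_6: (-10)(-14) − (-11)(-4) = 96
A_6→A_1: (-11)(8) − (7)(-14) = 10
Σ = 297
Signed area = Σ/2 = 148.5 (positive ⇒ counter-clockwise traversal).

148.5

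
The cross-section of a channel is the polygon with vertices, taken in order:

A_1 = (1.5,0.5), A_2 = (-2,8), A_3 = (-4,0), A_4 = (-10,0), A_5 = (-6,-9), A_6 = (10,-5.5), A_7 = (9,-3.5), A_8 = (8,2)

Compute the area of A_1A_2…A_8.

Apply Gauss's area formula: 2A = Σ (x_i·y_{i+1} − x_{i+1}·y_i), indices taken mod 8.
Cross-terms: 13, 32, 0, 90, 123, 14.5, 46, 1  ⇒  Σ = 319.5
Area = |Σ|/2 = 159.75.

159.75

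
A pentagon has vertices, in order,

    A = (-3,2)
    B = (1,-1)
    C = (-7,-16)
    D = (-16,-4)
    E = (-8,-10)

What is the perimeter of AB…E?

|AB| = √((4)² + (-3)²) = √25 = 5
|BC| = √((-8)² + (-15)²) = √289 = 17
|CD| = √((-9)² + (12)²) = √225 = 15
|DE| = √((8)² + (-6)²) = √100 = 10
|EA| = √((5)² + (12)²) = √169 = 13
Perimeter = 5 + 17 + 15 + 10 + 13 = 60.

60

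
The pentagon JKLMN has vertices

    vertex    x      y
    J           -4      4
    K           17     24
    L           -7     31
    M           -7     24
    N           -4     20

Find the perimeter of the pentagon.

82

|JK| = √((21)² + (20)²) = √841 = 29
|KL| = √((-24)² + (7)²) = √625 = 25
|LM| = √((0)² + (-7)²) = √49 = 7
|MN| = √((3)² + (-4)²) = √25 = 5
|NJ| = √((0)² + (-16)²) = √256 = 16
Perimeter = 29 + 25 + 7 + 5 + 16 = 82.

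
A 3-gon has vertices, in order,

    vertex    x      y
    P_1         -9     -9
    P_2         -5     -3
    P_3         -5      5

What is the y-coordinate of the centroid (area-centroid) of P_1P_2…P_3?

-7/3

Apply the shoelace (surveyor's) formula. First the cross-terms c_i = x_i·y_{i+1} − x_{i+1}·y_i:
  -18, -40, 90  ⇒  2A = 32, A = 16.
Then Σ (y_i + y_{i+1})·c_i = -224, so ȳ = -224 / (6·16) = -7/3.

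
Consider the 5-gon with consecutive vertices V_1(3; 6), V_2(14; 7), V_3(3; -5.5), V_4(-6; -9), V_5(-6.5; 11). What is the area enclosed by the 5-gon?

208.75

Σ = (-63) + (-98) + (-60) + (-124.5) + (-72) = -417.5
Area = |Σ|/2 = 208.75.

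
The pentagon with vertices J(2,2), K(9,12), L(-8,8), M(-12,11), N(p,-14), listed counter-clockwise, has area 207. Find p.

Write out the shoelace sum; only the two edges meeting at N involve p:
2·Area = [((-12)·(-14) − p·11) + (p·2 − 2·(-14))] + 182
       = -9·p + 378 = 414
⇒ p = -4.

-4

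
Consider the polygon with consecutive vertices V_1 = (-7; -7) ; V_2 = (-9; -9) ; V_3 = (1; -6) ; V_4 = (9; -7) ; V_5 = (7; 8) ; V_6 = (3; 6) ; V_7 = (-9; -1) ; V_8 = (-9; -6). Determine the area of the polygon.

Apply the shoelace (surveyor's) formula: 2A = Σ (x_i·y_{i+1} − x_{i+1}·y_i), indices taken mod 8.
Cross-terms: 0, 63, 47, 121, 18, 51, 45, 21  ⇒  Σ = 366
Area = |Σ|/2 = 183.

183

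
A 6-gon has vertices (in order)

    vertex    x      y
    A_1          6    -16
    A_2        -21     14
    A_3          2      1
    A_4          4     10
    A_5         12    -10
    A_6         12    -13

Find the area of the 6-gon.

Cross-terms: -252, -49, 16, -160, -36, -114  ⇒  Σ = -595
Area = |Σ|/2 = 297.5.

297.5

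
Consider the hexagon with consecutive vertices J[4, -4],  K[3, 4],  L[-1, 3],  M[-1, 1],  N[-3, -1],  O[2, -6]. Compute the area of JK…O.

Σ = (28) + (13) + (2) + (4) + (20) + (16) = 83
Area = |Σ|/2 = 41.5.

41.5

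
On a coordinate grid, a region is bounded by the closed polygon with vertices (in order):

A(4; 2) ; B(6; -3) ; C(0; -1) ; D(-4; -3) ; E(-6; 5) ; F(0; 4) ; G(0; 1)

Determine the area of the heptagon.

50

Apply the shoelace formula: 2A = Σ (x_i·y_{i+1} − x_{i+1}·y_i), indices taken mod 7.
Σ = (-24) + (-6) + (-4) + (-38) + (-24) + (0) + (-4) = -100
Area = |Σ|/2 = 50.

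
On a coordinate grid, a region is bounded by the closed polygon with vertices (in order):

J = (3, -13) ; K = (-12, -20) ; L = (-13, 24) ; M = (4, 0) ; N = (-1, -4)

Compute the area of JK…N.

425.5

Cross-terms: -216, -548, -96, -16, 25  ⇒  Σ = -851
Area = |Σ|/2 = 425.5.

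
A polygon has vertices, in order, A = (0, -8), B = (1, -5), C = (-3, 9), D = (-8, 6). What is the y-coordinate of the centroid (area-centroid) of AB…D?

Apply the shoelace (surveyor's) formula. First the cross-terms c_i = x_i·y_{i+1} − x_{i+1}·y_i:
  8, -6, 54, 64  ⇒  2A = 120, A = 60.
Then Σ (y_i + y_{i+1})·c_i = 554, so ȳ = 554 / (6·60) = 277/180.

277/180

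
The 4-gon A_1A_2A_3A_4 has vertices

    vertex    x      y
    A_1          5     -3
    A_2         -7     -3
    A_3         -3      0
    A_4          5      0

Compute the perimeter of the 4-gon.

|A_1A_2| = √((-12)² + (0)²) = √144 = 12
|A_2A_3| = √((4)² + (3)²) = √25 = 5
|A_3A_4| = √((8)² + (0)²) = √64 = 8
|A_4A_1| = √((0)² + (-3)²) = √9 = 3
Perimeter = 12 + 5 + 8 + 3 = 28.

28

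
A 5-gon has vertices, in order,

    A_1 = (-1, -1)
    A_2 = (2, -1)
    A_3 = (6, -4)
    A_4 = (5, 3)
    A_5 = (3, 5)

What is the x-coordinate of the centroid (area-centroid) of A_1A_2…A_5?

Apply the surveyor's formula. First the cross-terms c_i = x_i·y_{i+1} − x_{i+1}·y_i:
  3, -2, 38, 16, 2  ⇒  2A = 57, A = 28.5.
Then Σ (x_i + x_{i+1})·c_i = 537, so x̄ = 537 / (6·28.5) = 179/57.

179/57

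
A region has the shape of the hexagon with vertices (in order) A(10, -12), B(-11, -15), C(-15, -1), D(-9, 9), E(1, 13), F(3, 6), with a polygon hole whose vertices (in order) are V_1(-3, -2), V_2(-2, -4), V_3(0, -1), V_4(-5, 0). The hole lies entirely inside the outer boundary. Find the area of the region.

440

Outer boundary:
Apply the surveyor's formula: 2A = Σ (x_i·y_{i+1} − x_{i+1}·y_i), indices taken mod 6.
Σ = (-282) + (-214) + (-144) + (-126) + (-33) + (-96) = -895
Area = |Σ|/2 = 447.5.
Hole:
Apply the shoelace formula: 2A = Σ (x_i·y_{i+1} − x_{i+1}·y_i), indices taken mod 4.
V_1→V_2: (-3)(-4) − (-2)(-2) = 8
V_2→V_3: (-2)(-1) − (0)(-4) = 2
V_3→V_4: (0)(0) − (-5)(-1) = -5
V_4→V_1: (-5)(-2) − (-3)(0) = 10
Σ = 15
Area = |Σ|/2 = 7.5.
Net area = 447.5 − 7.5 = 440.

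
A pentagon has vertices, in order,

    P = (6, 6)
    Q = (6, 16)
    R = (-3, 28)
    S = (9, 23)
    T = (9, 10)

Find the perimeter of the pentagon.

56

|PQ| = √((0)² + (10)²) = √100 = 10
|QR| = √((-9)² + (12)²) = √225 = 15
|RS| = √((12)² + (-5)²) = √169 = 13
|ST| = √((0)² + (-13)²) = √169 = 13
|TP| = √((-3)² + (-4)²) = √25 = 5
Perimeter = 10 + 15 + 13 + 13 + 5 = 56.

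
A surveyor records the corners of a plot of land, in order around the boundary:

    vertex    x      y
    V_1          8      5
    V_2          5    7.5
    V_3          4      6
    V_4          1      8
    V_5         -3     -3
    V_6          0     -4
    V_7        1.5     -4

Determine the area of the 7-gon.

Apply Gauss's area formula: 2A = Σ (x_i·y_{i+1} − x_{i+1}·y_i), indices taken mod 7.
V_1→V_2: (8)(7.5) − (5)(5) = 35
V_2→V_3: (5)(6) − (4)(7.5) = 0
V_3→V_4: (4)(8) − (1)(6) = 26
V_4→V_5: (1)(-3) − (-3)(8) = 21
V_5→V_6: (-3)(-4) − (0)(-3) = 12
V_6→V_7: (0)(-4) − (1.5)(-4) = 6
V_7→V_1: (1.5)(5) − (8)(-4) = 39.5
Σ = 139.5
Area = |Σ|/2 = 69.75.

69.75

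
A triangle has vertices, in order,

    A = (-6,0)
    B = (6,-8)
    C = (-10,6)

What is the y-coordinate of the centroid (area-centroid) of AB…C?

-2/3

Apply the surveyor's formula. First the cross-terms c_i = x_i·y_{i+1} − x_{i+1}·y_i:
  48, -44, 36  ⇒  2A = 40, A = 20.
Then Σ (y_i + y_{i+1})·c_i = -80, so ȳ = -80 / (6·20) = -2/3.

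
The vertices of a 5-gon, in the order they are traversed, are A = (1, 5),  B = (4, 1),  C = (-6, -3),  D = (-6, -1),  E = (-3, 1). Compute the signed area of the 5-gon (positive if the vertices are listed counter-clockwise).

A→B: (1)(1) − (4)(5) = -19
B→C: (4)(-3) − (-6)(1) = -6
C→D: (-6)(-1) − (-6)(-3) = -12
D→E: (-6)(1) − (-3)(-1) = -9
E→A: (-3)(5) − (1)(1) = -16
Σ = -62
Signed area = Σ/2 = -31 (negative ⇒ clockwise traversal).

-31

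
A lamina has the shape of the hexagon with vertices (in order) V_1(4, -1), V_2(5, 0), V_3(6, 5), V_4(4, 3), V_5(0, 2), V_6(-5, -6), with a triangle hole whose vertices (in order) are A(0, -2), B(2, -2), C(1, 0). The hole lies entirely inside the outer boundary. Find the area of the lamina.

Outer boundary:
Apply the shoelace (surveyor's) formula: 2A = Σ (x_i·y_{i+1} − x_{i+1}·y_i), indices taken mod 6.
V_1→V_2: (4)(0) − (5)(-1) = 5
V_2→V_3: (5)(5) − (6)(0) = 25
V_3→V_4: (6)(3) − (4)(5) = -2
V_4→V_5: (4)(2) − (0)(3) = 8
V_5→V_6: (0)(-6) − (-5)(2) = 10
V_6→V_1: (-5)(-1) − (4)(-6) = 29
Σ = 75
Area = |Σ|/2 = 37.5.
Hole:
Cross-terms: 4, 2, -2  ⇒  Σ = 4
Area = |Σ|/2 = 2.
Net area = 37.5 − 2 = 35.5.

35.5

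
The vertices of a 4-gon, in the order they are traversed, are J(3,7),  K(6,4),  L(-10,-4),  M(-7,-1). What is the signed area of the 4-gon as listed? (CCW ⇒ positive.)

-39

Σ = (-30) + (16) + (-18) + (-46) = -78
Signed area = Σ/2 = -39 (negative ⇒ clockwise traversal).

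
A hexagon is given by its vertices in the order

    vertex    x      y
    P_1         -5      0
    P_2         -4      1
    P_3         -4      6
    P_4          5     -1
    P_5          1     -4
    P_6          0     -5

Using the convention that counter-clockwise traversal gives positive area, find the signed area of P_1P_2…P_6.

-50

Cross-terms: -5, -20, -26, -19, -5, -25  ⇒  Σ = -100
Signed area = Σ/2 = -50 (negative ⇒ clockwise traversal).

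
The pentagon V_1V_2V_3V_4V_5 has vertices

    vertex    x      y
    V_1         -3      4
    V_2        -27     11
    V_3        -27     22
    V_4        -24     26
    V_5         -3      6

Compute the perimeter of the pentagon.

72

|V_1V_2| = √((-24)² + (7)²) = √625 = 25
|V_2V_3| = √((0)² + (11)²) = √121 = 11
|V_3V_4| = √((3)² + (4)²) = √25 = 5
|V_4V_5| = √((21)² + (-20)²) = √841 = 29
|V_5V_1| = √((0)² + (-2)²) = √4 = 2
Perimeter = 25 + 11 + 5 + 29 + 2 = 72.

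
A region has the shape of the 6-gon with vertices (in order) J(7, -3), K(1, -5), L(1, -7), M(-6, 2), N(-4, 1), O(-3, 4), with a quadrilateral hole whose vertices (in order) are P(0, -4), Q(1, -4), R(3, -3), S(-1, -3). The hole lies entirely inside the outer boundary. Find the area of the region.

49.5

Outer boundary:
Apply the shoelace (surveyor's) formula: 2A = Σ (x_i·y_{i+1} − x_{i+1}·y_i), indices taken mod 6.
J→K: (7)(-5) − (1)(-3) = -32
K→L: (1)(-7) − (1)(-5) = -2
L→M: (1)(2) − (-6)(-7) = -40
M→N: (-6)(1) − (-4)(2) = 2
N→O: (-4)(4) − (-3)(1) = -13
O→J: (-3)(-3) − (7)(4) = -19
Σ = -104
Area = |Σ|/2 = 52.
Hole:
Σ = (4) + (9) + (-12) + (4) = 5
Area = |Σ|/2 = 2.5.
Net area = 52 − 2.5 = 49.5.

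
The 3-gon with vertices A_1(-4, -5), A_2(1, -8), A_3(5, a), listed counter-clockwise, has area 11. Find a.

Write out the shoelace sum; only the two edges meeting at A_3 involve a:
2·Area = [(1·a − 5·(-8)) + (5·(-5) − (-4)·a)] + 37
       = 5·a + 52 = 22
⇒ a = -6.

-6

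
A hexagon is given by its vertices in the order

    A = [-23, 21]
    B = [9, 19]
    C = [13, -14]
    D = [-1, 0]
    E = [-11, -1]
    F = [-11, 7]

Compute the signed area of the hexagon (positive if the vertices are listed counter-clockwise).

-585

Apply the shoelace formula: 2A = Σ (x_i·y_{i+1} − x_{i+1}·y_i), indices taken mod 6.
Cross-terms: -626, -373, -14, 1, -88, -70  ⇒  Σ = -1170
Signed area = Σ/2 = -585 (negative ⇒ clockwise traversal).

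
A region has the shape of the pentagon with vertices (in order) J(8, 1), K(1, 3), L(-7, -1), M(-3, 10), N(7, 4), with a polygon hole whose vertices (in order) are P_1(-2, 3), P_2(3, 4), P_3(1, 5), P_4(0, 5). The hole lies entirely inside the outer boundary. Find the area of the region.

Outer boundary:
Σ = (23) + (20) + (-73) + (-82) + (-25) = -137
Area = |Σ|/2 = 68.5.
Hole:
P_1→P_2: (-2)(4) − (3)(3) = -17
P_2→P_3: (3)(5) − (1)(4) = 11
P_3→P_4: (1)(5) − (0)(5) = 5
P_4→P_1: (0)(3) − (-2)(5) = 10
Σ = 9
Area = |Σ|/2 = 4.5.
Net area = 68.5 − 4.5 = 64.

64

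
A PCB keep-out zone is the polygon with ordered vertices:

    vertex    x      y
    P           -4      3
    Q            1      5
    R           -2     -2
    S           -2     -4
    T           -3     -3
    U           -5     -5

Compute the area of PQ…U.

26

Cross-terms: -23, 8, 4, -6, 0, -35  ⇒  Σ = -52
Area = |Σ|/2 = 26.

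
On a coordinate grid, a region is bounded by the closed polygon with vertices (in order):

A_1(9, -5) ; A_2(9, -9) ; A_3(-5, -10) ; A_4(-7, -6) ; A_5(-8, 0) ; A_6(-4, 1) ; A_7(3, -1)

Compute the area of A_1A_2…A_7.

136

Apply Gauss's area formula: 2A = Σ (x_i·y_{i+1} − x_{i+1}·y_i), indices taken mod 7.
Σ = (-36) + (-135) + (-40) + (-48) + (-8) + (1) + (-6) = -272
Area = |Σ|/2 = 136.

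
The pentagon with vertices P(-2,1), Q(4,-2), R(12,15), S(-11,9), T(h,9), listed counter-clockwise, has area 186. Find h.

The doubled signed area Σ (x_i y_{i+1} − x_{i+1} y_i) is linear in h.
With h=0 it equals 276; the coefficient of h is -8 (from the two edges through T).
So -8·h + 276 = 2·186 = 372 ⇒ h = -12.

-12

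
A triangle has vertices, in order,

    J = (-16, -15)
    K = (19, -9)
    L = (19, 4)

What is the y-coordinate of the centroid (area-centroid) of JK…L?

Apply the shoelace (surveyor's) formula. First the cross-terms c_i = x_i·y_{i+1} − x_{i+1}·y_i:
  429, 247, -221  ⇒  2A = 455, A = 227.5.
Then Σ (y_i + y_{i+1})·c_i = -9100, so ȳ = -9100 / (6·227.5) = -20/3.

-20/3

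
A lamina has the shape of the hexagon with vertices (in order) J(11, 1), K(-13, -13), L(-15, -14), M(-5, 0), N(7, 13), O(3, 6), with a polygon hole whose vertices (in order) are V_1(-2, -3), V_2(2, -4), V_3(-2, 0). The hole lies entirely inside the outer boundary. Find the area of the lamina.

Outer boundary:
Apply the shoelace (surveyor's) formula: 2A = Σ (x_i·y_{i+1} − x_{i+1}·y_i), indices taken mod 6.
J→K: (11)(-13) − (-13)(1) = -130
K→L: (-13)(-14) − (-15)(-13) = -13
L→M: (-15)(0) − (-5)(-14) = -70
M→N: (-5)(13) − (7)(0) = -65
N→O: (7)(6) − (3)(13) = 3
O→J: (3)(1) − (11)(6) = -63
Σ = -338
Area = |Σ|/2 = 169.
Hole:
Σ = (14) + (-8) + (6) = 12
Area = |Σ|/2 = 6.
Net area = 169 − 6 = 163.

163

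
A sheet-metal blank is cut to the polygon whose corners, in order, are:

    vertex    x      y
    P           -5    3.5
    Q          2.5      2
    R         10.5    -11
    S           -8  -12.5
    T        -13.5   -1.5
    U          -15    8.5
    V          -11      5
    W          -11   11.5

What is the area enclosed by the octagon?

Apply the surveyor's formula: 2A = Σ (x_i·y_{i+1} − x_{i+1}·y_i), indices taken mod 8.
P→Q: (-5)(2) − (2.5)(3.5) = -18.75
Q→R: (2.5)(-11) − (10.5)(2) = -48.5
R→S: (10.5)(-12.5) − (-8)(-11) = -219.25
S→T: (-8)(-1.5) − (-13.5)(-12.5) = -156.75
T→U: (-13.5)(8.5) − (-15)(-1.5) = -137.25
U→V: (-15)(5) − (-11)(8.5) = 18.5
V→W: (-11)(11.5) − (-11)(5) = -71.5
W→P: (-11)(3.5) − (-5)(11.5) = 19
Σ = -614.5
Area = |Σ|/2 = 307.25.

307.25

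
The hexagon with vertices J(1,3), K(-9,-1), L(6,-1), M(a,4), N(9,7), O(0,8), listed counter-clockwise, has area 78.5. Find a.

8

The doubled signed area Σ (x_i y_{i+1} − x_{i+1} y_i) is linear in a.
With a=0 it equals 93; the coefficient of a is 8 (from the two edges through M).
So 8·a + 93 = 2·78.5 = 157 ⇒ a = 8.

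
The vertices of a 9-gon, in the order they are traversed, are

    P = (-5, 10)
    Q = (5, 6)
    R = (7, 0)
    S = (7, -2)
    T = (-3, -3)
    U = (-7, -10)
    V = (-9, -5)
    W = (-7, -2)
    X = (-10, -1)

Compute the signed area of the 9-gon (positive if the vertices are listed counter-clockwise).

Apply the shoelace formula: 2A = Σ (x_i·y_{i+1} − x_{i+1}·y_i), indices taken mod 9.
Cross-terms: -80, -42, -14, -27, 9, -55, -17, -13, -105  ⇒  Σ = -344
Signed area = Σ/2 = -172 (negative ⇒ clockwise traversal).

-172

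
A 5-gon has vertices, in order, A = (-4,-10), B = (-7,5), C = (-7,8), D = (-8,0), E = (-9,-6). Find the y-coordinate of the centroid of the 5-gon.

Apply Gauss's area formula. First the cross-terms c_i = x_i·y_{i+1} − x_{i+1}·y_i:
  -90, -21, 64, 48, 66  ⇒  2A = 67, A = 33.5.
Then Σ (y_i + y_{i+1})·c_i = -655, so ȳ = -655 / (6·33.5) = -655/201.

-655/201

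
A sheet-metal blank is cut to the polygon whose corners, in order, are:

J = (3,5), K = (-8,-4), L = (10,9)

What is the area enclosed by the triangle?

Apply the shoelace (surveyor's) formula: 2A = Σ (x_i·y_{i+1} − x_{i+1}·y_i), indices taken mod 3.
Σ = (28) + (-32) + (23) = 19
Area = |Σ|/2 = 9.5.

9.5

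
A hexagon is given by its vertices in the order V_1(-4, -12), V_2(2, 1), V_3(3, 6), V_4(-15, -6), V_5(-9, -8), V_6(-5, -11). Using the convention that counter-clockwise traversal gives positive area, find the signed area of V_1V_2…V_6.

Apply Gauss's area formula: 2A = Σ (x_i·y_{i+1} − x_{i+1}·y_i), indices taken mod 6.
V_1→V_2: (-4)(1) − (2)(-12) = 20
V_2→V_3: (2)(6) − (3)(1) = 9
V_3→V_4: (3)(-6) − (-15)(6) = 72
V_4→V_5: (-15)(-8) − (-9)(-6) = 66
V_5→V_6: (-9)(-11) − (-5)(-8) = 59
V_6→V_1: (-5)(-12) − (-4)(-11) = 16
Σ = 242
Signed area = Σ/2 = 121 (positive ⇒ counter-clockwise traversal).

121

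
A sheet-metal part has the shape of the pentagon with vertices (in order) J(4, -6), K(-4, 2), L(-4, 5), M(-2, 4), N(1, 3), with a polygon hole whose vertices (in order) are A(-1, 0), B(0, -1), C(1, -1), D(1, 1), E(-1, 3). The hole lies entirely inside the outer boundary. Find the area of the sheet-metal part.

25.5

Outer boundary:
Apply the surveyor's formula: 2A = Σ (x_i·y_{i+1} − x_{i+1}·y_i), indices taken mod 5.
J→K: (4)(2) − (-4)(-6) = -16
K→L: (-4)(5) − (-4)(2) = -12
L→M: (-4)(4) − (-2)(5) = -6
M→N: (-2)(3) − (1)(4) = -10
N→J: (1)(-6) − (4)(3) = -18
Σ = -62
Area = |Σ|/2 = 31.
Hole:
Apply the shoelace (surveyor's) formula: 2A = Σ (x_i·y_{i+1} − x_{i+1}·y_i), indices taken mod 5.
A→B: (-1)(-1) − (0)(0) = 1
B→C: (0)(-1) − (1)(-1) = 1
C→D: (1)(1) − (1)(-1) = 2
D→E: (1)(3) − (-1)(1) = 4
E→A: (-1)(0) − (-1)(3) = 3
Σ = 11
Area = |Σ|/2 = 5.5.
Net area = 31 − 5.5 = 25.5.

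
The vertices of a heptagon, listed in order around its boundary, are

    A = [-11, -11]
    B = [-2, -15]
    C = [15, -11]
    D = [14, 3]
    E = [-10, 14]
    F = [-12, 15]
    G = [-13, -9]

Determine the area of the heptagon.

Σ = (143) + (247) + (199) + (226) + (18) + (303) + (44) = 1180
Area = |Σ|/2 = 590.

590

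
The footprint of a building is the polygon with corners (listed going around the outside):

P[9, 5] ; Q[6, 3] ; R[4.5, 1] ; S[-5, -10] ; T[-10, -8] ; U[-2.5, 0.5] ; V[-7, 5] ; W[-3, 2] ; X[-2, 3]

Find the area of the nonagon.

92.75

Σ = (-3) + (-7.5) + (-40) + (-60) + (-25) + (-9) + (1) + (-5) + (-37) = -185.5
Area = |Σ|/2 = 92.75.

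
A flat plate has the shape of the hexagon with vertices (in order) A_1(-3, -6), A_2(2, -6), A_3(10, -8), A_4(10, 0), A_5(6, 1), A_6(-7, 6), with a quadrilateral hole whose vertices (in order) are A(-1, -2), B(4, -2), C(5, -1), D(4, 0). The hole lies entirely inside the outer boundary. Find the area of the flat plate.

127.5

Outer boundary:
Apply the shoelace formula: 2A = Σ (x_i·y_{i+1} − x_{i+1}·y_i), indices taken mod 6.
Σ = (30) + (44) + (80) + (10) + (43) + (60) = 267
Area = |Σ|/2 = 133.5.
Hole:
Σ = (10) + (6) + (4) + (-8) = 12
Area = |Σ|/2 = 6.
Net area = 133.5 − 6 = 127.5.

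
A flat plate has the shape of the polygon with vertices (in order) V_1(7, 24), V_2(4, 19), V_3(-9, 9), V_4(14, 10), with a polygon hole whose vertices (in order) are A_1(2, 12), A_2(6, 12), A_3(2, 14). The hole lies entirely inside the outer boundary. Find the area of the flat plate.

143

Outer boundary:
Apply the shoelace formula: 2A = Σ (x_i·y_{i+1} − x_{i+1}·y_i), indices taken mod 4.
Σ = (37) + (207) + (-216) + (266) = 294
Area = |Σ|/2 = 147.
Hole:
Σ = (-48) + (60) + (-4) = 8
Area = |Σ|/2 = 4.
Net area = 147 − 4 = 143.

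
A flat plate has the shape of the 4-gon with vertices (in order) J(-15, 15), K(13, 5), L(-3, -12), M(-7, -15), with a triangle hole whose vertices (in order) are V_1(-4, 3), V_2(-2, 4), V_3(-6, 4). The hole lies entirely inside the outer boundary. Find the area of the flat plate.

Outer boundary:
Apply the shoelace formula: 2A = Σ (x_i·y_{i+1} − x_{i+1}·y_i), indices taken mod 4.
Σ = (-270) + (-141) + (-39) + (-330) = -780
Area = |Σ|/2 = 390.
Hole:
Apply the surveyor's formula: 2A = Σ (x_i·y_{i+1} − x_{i+1}·y_i), indices taken mod 3.
Cross-terms: -10, 16, -2  ⇒  Σ = 4
Area = |Σ|/2 = 2.
Net area = 390 − 2 = 388.

388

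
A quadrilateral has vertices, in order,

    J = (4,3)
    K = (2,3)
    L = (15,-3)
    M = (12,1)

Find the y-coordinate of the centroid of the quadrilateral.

31/57

Apply the shoelace formula. First the cross-terms c_i = x_i·y_{i+1} − x_{i+1}·y_i:
  6, -51, 51, 32  ⇒  2A = 38, A = 19.
Then Σ (y_i + y_{i+1})·c_i = 62, so ȳ = 62 / (6·19) = 31/57.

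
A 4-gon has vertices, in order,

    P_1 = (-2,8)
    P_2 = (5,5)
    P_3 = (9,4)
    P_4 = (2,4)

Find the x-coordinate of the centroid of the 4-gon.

Apply Gauss's area formula. First the cross-terms c_i = x_i·y_{i+1} − x_{i+1}·y_i:
  -50, -25, 28, 24  ⇒  2A = -23, A = -11.5.
Then Σ (x_i + x_{i+1})·c_i = -192, so x̄ = -192 / (6·(-11.5)) = 64/23.

64/23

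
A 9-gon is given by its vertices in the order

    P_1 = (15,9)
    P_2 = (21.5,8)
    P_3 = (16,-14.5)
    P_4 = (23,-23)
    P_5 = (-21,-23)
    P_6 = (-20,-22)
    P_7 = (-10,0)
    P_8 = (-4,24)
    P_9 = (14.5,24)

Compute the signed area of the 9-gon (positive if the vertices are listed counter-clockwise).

-1345.625

Cross-terms: -73.5, -439.75, -34.5, -1012, 2, -220, -240, -444, -229.5  ⇒  Σ = -2691.25
Signed area = Σ/2 = -1345.625 (negative ⇒ clockwise traversal).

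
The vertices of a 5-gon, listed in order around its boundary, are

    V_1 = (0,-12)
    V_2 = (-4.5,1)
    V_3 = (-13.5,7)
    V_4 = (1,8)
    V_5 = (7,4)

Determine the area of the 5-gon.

Apply the surveyor's formula: 2A = Σ (x_i·y_{i+1} − x_{i+1}·y_i), indices taken mod 5.
V_1→V_2: (0)(1) − (-4.5)(-12) = -54
V_2→V_3: (-4.5)(7) − (-13.5)(1) = -18
V_3→V_4: (-13.5)(8) − (1)(7) = -115
V_4→V_5: (1)(4) − (7)(8) = -52
V_5→V_1: (7)(-12) − (0)(4) = -84
Σ = -323
Area = |Σ|/2 = 161.5.

161.5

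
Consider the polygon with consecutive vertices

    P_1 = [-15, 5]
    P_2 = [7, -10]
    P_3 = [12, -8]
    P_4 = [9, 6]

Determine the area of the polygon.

229

Σ = (115) + (64) + (144) + (135) = 458
Area = |Σ|/2 = 229.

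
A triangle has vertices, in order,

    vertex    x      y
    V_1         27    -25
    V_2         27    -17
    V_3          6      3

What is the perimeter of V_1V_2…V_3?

72

|V_1V_2| = √((0)² + (8)²) = √64 = 8
|V_2V_3| = √((-21)² + (20)²) = √841 = 29
|V_3V_1| = √((21)² + (-28)²) = √1225 = 35
Perimeter = 8 + 29 + 35 = 72.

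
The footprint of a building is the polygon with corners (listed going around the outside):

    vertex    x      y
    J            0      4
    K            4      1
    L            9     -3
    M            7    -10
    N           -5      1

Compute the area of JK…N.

84.5

J→K: (0)(1) − (4)(4) = -16
K→L: (4)(-3) − (9)(1) = -21
L→M: (9)(-10) − (7)(-3) = -69
M→N: (7)(1) − (-5)(-10) = -43
N→J: (-5)(4) − (0)(1) = -20
Σ = -169
Area = |Σ|/2 = 84.5.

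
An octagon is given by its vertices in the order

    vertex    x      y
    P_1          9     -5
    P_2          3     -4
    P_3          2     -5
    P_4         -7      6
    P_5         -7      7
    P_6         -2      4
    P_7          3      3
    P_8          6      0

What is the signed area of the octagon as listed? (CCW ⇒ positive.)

-69

Apply the surveyor's formula: 2A = Σ (x_i·y_{i+1} − x_{i+1}·y_i), indices taken mod 8.
Σ = (-21) + (-7) + (-23) + (-7) + (-14) + (-18) + (-18) + (-30) = -138
Signed area = Σ/2 = -69 (negative ⇒ clockwise traversal).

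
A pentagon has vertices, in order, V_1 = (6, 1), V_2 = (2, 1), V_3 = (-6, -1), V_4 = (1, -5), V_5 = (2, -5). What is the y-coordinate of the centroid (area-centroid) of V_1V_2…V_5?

Apply the shoelace formula. First the cross-terms c_i = x_i·y_{i+1} − x_{i+1}·y_i:
  4, 4, 31, 5, 32  ⇒  2A = 76, A = 38.
Then Σ (y_i + y_{i+1})·c_i = -356, so ȳ = -356 / (6·38) = -89/57.

-89/57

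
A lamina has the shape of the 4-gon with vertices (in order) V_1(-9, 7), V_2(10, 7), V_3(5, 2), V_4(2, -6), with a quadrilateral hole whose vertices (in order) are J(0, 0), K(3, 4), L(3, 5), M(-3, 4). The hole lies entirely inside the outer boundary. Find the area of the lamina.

96

Outer boundary:
V_1→V_2: (-9)(7) − (10)(7) = -133
V_2→V_3: (10)(2) − (5)(7) = -15
V_3→V_4: (5)(-6) − (2)(2) = -34
V_4→V_1: (2)(7) − (-9)(-6) = -40
Σ = -222
Area = |Σ|/2 = 111.
Hole:
Cross-terms: 0, 3, 27, 0  ⇒  Σ = 30
Area = |Σ|/2 = 15.
Net area = 111 − 15 = 96.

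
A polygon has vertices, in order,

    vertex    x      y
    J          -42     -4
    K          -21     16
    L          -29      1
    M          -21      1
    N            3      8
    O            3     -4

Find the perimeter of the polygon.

|JK| = √((21)² + (20)²) = √841 = 29
|KL| = √((-8)² + (-15)²) = √289 = 17
|LM| = √((8)² + (0)²) = √64 = 8
|MN| = √((24)² + (7)²) = √625 = 25
|NO| = √((0)² + (-12)²) = √144 = 12
|OJ| = √((-45)² + (0)²) = √2025 = 45
Perimeter = 29 + 17 + 8 + 25 + 12 + 45 = 136.

136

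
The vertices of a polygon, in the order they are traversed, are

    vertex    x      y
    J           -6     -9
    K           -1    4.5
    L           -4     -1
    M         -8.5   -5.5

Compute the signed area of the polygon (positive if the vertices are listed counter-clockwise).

Apply the shoelace formula: 2A = Σ (x_i·y_{i+1} − x_{i+1}·y_i), indices taken mod 4.
Cross-terms: -36, 19, 13.5, 43.5  ⇒  Σ = 40
Signed area = Σ/2 = 20 (positive ⇒ counter-clockwise traversal).

20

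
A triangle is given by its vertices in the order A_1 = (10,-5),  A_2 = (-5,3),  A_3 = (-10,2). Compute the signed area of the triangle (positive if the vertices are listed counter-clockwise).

27.5

Σ = (5) + (20) + (30) = 55
Signed area = Σ/2 = 27.5 (positive ⇒ counter-clockwise traversal).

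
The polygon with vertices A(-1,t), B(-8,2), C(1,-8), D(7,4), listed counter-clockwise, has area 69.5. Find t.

The doubled signed area Σ (x_i y_{i+1} − x_{i+1} y_i) is linear in t.
With t=0 it equals 124; the coefficient of t is 15 (from the two edges through A).
So 15·t + 124 = 2·69.5 = 139 ⇒ t = 1.

1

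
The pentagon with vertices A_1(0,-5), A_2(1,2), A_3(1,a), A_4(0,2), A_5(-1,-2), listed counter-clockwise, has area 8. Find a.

Write out the shoelace sum; only the two edges meeting at A_3 involve a:
2·Area = [(1·a − 1·2) + (1·2 − 0·a)] + 12
       = 1·a + 12 = 16
⇒ a = 4.

4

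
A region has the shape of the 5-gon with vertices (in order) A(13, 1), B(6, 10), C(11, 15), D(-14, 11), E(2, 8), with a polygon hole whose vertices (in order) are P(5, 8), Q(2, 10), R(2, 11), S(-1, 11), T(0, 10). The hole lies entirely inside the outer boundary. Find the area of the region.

Outer boundary:
Apply the surveyor's formula: 2A = Σ (x_i·y_{i+1} − x_{i+1}·y_i), indices taken mod 5.
Σ = (124) + (-20) + (331) + (-134) + (-102) = 199
Area = |Σ|/2 = 99.5.
Hole:
Σ = (34) + (2) + (33) + (-10) + (-50) = 9
Area = |Σ|/2 = 4.5.
Net area = 99.5 − 4.5 = 95.

95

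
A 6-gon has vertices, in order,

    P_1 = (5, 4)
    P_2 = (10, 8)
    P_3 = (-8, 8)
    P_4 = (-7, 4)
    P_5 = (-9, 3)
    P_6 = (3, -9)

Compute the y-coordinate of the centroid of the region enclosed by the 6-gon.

55/26

Apply Gauss's area formula. First the cross-terms c_i = x_i·y_{i+1} − x_{i+1}·y_i:
  0, 144, 24, 15, 72, 57  ⇒  2A = 312, A = 156.
Then Σ (y_i + y_{i+1})·c_i = 1980, so ȳ = 1980 / (6·156) = 55/26.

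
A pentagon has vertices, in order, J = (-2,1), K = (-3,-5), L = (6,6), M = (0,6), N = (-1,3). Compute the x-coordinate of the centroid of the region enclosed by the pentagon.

Apply Gauss's area formula. First the cross-terms c_i = x_i·y_{i+1} − x_{i+1}·y_i:
  13, 12, 36, 6, 5  ⇒  2A = 72, A = 36.
Then Σ (x_i + x_{i+1})·c_i = 166, so x̄ = 166 / (6·36) = 83/108.

83/108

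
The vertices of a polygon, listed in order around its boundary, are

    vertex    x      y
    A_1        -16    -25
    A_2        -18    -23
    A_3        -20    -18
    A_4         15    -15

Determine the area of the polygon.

Apply the surveyor's formula: 2A = Σ (x_i·y_{i+1} − x_{i+1}·y_i), indices taken mod 4.
Σ = (-82) + (-136) + (570) + (-615) = -263
Area = |Σ|/2 = 131.5.

131.5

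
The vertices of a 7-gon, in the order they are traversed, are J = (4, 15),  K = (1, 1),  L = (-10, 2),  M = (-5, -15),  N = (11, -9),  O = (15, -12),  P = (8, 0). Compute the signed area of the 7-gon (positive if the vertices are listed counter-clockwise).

295

Apply the shoelace (surveyor's) formula: 2A = Σ (x_i·y_{i+1} − x_{i+1}·y_i), indices taken mod 7.
J→K: (4)(1) − (1)(15) = -11
K→L: (1)(2) − (-10)(1) = 12
L→M: (-10)(-15) − (-5)(2) = 160
M→N: (-5)(-9) − (11)(-15) = 210
N→O: (11)(-12) − (15)(-9) = 3
O→P: (15)(0) − (8)(-12) = 96
P→J: (8)(15) − (4)(0) = 120
Σ = 590
Signed area = Σ/2 = 295 (positive ⇒ counter-clockwise traversal).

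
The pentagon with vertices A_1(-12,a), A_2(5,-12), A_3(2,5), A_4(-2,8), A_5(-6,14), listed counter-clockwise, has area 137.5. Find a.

12

The doubled signed area Σ (x_i y_{i+1} − x_{i+1} y_i) is linear in a.
With a=0 it equals 407; the coefficient of a is -11 (from the two edges through A_1).
So -11·a + 407 = 2·137.5 = 275 ⇒ a = 12.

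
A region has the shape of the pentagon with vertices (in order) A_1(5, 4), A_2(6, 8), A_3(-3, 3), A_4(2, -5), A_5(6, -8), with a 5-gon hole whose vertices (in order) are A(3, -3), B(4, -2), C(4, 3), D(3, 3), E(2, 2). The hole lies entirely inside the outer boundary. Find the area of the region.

64

Outer boundary:
Apply Gauss's area formula: 2A = Σ (x_i·y_{i+1} − x_{i+1}·y_i), indices taken mod 5.
Σ = (16) + (42) + (9) + (14) + (64) = 145
Area = |Σ|/2 = 72.5.
Hole:
Σ = (6) + (20) + (3) + (0) + (-12) = 17
Area = |Σ|/2 = 8.5.
Net area = 72.5 − 8.5 = 64.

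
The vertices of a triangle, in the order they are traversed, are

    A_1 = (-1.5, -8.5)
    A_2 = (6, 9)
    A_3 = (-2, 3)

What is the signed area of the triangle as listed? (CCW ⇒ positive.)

47.5

Apply the shoelace (surveyor's) formula: 2A = Σ (x_i·y_{i+1} − x_{i+1}·y_i), indices taken mod 3.
Σ = (37.5) + (36) + (21.5) = 95
Signed area = Σ/2 = 47.5 (positive ⇒ counter-clockwise traversal).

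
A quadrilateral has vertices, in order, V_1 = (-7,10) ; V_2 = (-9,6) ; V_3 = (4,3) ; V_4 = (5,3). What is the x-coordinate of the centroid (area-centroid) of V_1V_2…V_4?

Apply the surveyor's formula. First the cross-terms c_i = x_i·y_{i+1} − x_{i+1}·y_i:
  48, -51, -3, 71  ⇒  2A = 65, A = 32.5.
Then Σ (x_i + x_{i+1})·c_i = -682, so x̄ = -682 / (6·32.5) = -682/195.

-682/195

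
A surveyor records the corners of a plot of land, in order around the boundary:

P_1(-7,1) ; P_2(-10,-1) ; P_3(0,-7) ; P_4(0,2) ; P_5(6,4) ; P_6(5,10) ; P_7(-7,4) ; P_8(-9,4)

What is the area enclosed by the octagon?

Cross-terms: 17, 70, 0, -12, 40, 90, 8, 19  ⇒  Σ = 232
Area = |Σ|/2 = 116.

116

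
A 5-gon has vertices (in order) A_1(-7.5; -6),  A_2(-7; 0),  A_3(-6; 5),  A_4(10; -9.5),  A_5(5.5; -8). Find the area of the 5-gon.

95.375

Σ = (-42) + (-35) + (7) + (-27.75) + (-93) = -190.75
Area = |Σ|/2 = 95.375.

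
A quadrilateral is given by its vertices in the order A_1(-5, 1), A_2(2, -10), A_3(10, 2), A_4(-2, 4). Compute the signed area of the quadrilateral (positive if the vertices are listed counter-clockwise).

107

Apply the shoelace (surveyor's) formula: 2A = Σ (x_i·y_{i+1} − x_{i+1}·y_i), indices taken mod 4.
Σ = (48) + (104) + (44) + (18) = 214
Signed area = Σ/2 = 107 (positive ⇒ counter-clockwise traversal).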